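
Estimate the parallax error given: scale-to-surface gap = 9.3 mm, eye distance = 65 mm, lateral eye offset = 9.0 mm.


error = h * offset / d
= 9.3 * 9.0 / 65
= 1.2877

1.2877


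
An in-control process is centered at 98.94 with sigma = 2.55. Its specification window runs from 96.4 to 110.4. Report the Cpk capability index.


Cpu = (USL - mean) / (3*sigma) = (110.4 - 98.94) / (3*2.55) = 1.4980
Cpl = (mean - LSL) / (3*sigma) = (98.94 - 96.4) / (3*2.55) = 0.3320
Cpk = min(Cpu, Cpl) = 0.3320

0.3320


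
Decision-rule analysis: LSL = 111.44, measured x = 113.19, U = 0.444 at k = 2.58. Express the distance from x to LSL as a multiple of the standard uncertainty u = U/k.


u = U / k = 0.444 / 2.58 = 0.17209302
margin = |LSL - x| = |111.44 - 113.19| = 1.75
z = margin / u = 1.75 / 0.17209302
z = 10.1689

10.1689


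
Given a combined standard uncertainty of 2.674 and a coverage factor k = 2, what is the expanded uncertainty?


U = k * uc
U = 2 * 2.674
U = 5.3480

5.3480


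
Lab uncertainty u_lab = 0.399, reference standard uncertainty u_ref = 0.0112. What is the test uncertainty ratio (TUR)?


TUR = u_lab / u_ref
= 0.399 / 0.0112
= 35.6250

35.6250


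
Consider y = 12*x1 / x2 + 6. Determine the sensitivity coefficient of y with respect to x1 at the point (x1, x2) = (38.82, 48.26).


y = 12*x1 / x2 + 6
dy/dx1 = 12/x2
Evaluate at x2 = 48.26: c1 = 12 / 48.26
c1 = 0.2487

0.2487


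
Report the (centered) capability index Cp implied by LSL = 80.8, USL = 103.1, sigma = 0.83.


Cp = (USL - LSL) / (6 * sigma)
= (103.1 - 80.8) / (6 * 0.83)
= 22.3000 / 4.9800
= 4.4779

4.4779


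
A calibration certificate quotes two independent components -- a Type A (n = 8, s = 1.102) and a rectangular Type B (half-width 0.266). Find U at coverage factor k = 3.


u_A = s / sqrt(n) = 1.102 / sqrt(8) = 0.38961584
u_B = half_width / sqrt(3) = 0.266 / sqrt(3) = 0.15357517
uc = sqrt(u_A^2 + u_B^2) = sqrt(0.38961584^2 + 0.15357517^2) = 0.41879092
U = k * uc = 3 * 0.41879092
U = 1.2564

1.2564


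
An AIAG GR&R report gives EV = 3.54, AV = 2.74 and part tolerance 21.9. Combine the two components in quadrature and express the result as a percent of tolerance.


GRR = sqrt(EV^2 + AV^2) = sqrt(3.54^2 + 2.74^2) = 4.4765165
%GRR = GRR / tol * 100 = 4.4765165 / 21.9 * 100
%GRR = 20.4407

20.4407


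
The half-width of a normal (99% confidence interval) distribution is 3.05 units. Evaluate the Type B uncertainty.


u_B = half_width / 2.576
u_B = 3.05 / 2.576
u_B = 1.1840

1.1840


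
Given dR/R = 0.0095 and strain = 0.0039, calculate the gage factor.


GF = (dR/R) / epsilon
= 0.0095 / 0.0039
= 2.4359

2.4359


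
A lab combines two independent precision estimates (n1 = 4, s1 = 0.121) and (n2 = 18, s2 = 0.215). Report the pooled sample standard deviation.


s_p = sqrt(((n1-1)*s1^2 + (n2-1)*s2^2) / (n1+n2-2))
numerator = (4-1)*0.121^2 + (18-1)*0.215^2 = 0.043923 + 0.785825 = 0.829748
denominator = 4 + 18 - 2 = 20
s_p^2 = 0.829748 / 20 = 0.0414874
s_p = sqrt(0.0414874) = 0.2037

0.2037


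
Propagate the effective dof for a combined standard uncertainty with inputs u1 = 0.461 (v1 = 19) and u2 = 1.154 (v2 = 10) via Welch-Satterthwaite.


uc = sqrt(u1^2 + u2^2) = sqrt(0.461^2 + 1.154^2) = 1.2426733
v_eff = uc^4 / (u1^4/v1 + u2^4/v2)
= 1.2426733^4 / (0.461^4/19 + 1.154^4/10)
= 2.3846677 / 0.17972386
v_eff = 13.2685

13.2685


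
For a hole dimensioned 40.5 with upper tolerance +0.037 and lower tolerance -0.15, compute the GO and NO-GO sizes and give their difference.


GO = nominal - lower_tol (smallest hole = maximum material condition)
GO = 40.5 - 0.15 = 40.35
NO-GO = nominal + upper_tol (largest hole = least material condition)
NO-GO = 40.5 + 0.037 = 40.537
spread = NO-GO - GO = 40.537 - 40.35 = 0.1870

0.1870


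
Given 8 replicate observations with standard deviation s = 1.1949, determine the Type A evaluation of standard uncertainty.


u_A = s / sqrt(n)
u_A = 1.1949 / sqrt(8)
u_A = 1.1949 / 2.8284271
u_A = 0.4225

0.4225


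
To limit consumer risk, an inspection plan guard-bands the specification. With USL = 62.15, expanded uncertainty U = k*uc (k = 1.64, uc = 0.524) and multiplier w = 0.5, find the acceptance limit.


U = k * uc = 1.64 * 0.524 = 0.85936
guard band g = w * U = 0.5 * 0.85936 = 0.42968
AL = USL - g = 62.15 - 0.42968
AL = 61.7203

61.7203


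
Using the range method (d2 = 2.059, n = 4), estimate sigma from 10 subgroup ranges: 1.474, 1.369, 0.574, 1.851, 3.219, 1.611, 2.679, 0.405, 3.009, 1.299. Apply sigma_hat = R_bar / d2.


R_bar = (1.474 + 1.369 + 0.574 + 1.851 + 3.219 + 1.611 + 2.679 + 0.405 + 3.009 + 1.299) / 10
R_bar = 17.49 / 10 = 1.749
sigma_hat = R_bar / d2 = 1.749 / 2.059 = 0.8494

0.8494


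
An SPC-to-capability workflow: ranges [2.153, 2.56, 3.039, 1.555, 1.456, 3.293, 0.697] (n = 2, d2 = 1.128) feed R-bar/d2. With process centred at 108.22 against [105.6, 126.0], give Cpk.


R_bar = (2.153 + 2.56 + 3.039 + 1.555 + 1.456 + 3.293 + 0.697) / 7 = 2.1075714
sigma = R_bar / d2 = 2.1075714 / 1.128 = 1.8684144
Cp = (USL - LSL)/(6*sigma) = (126.0 - 105.6)/(6*1.8684144) = 1.8197
Cpu = (126.0 - 108.22)/(3*1.8684144) = 3.1720
Cpl = (108.22 - 105.6)/(3*1.8684144) = 0.4674
Cpk = min(Cpu, Cpl) = 0.4674

0.4674


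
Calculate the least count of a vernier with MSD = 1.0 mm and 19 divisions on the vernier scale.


LC = MSD / n_div
= 1.0 / 19
= 0.0526

0.0526


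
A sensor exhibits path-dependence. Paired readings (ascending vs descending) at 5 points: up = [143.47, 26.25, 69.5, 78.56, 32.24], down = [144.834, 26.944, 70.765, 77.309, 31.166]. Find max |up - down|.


|143.47 - 144.834| = 1.3640
|26.25 - 26.944| = 0.6940
|69.5 - 70.765| = 1.2650
|78.56 - 77.309| = 1.2510
|32.24 - 31.166| = 1.0740
hysteresis = max(diffs) = 1.3640

1.3640


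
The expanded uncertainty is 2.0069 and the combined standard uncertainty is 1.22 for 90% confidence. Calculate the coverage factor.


k = U / uc
k = 2.0069 / 1.22
k = 1.645

1.645


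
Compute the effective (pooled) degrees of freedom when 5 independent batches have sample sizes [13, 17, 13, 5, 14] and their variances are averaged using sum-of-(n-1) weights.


nu = sum_i (n_i - 1)
nu = ((13 - 1) + (17 - 1) + (13 - 1) + (5 - 1) + (14 - 1))
nu = 12 + 16 + 12 + 4 + 13
nu = 57

57


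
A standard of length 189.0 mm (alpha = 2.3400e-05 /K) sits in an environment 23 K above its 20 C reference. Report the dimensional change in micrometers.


dL = L * alpha * dT
= 189.0 * 2.3400e-05 * 23
= 0.1017198 mm
dL_um = 0.1017198 * 1000 = 101.7198 um

101.7198


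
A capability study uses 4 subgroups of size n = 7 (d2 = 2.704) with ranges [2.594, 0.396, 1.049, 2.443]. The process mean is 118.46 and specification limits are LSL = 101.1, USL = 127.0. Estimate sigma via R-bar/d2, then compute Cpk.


R_bar = (2.594 + 0.396 + 1.049 + 2.443) / 4 = 1.6205
sigma = R_bar / d2 = 1.6205 / 2.704 = 0.59929734
Cp = (USL - LSL)/(6*sigma) = (127.0 - 101.1)/(6*0.59929734) = 7.2029
Cpu = (127.0 - 118.46)/(3*0.59929734) = 4.7500
Cpl = (118.46 - 101.1)/(3*0.59929734) = 9.6558
Cpk = min(Cpu, Cpl) = 4.7500

4.7500


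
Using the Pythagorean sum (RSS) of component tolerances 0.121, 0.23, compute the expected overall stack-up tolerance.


RSS = sqrt(0.121^2 + 0.23^2)
= sqrt(0.067541)
= 0.2599

0.2599


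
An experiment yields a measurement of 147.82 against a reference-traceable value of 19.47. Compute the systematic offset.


Systematic error = measured - true
= 147.82 - 19.47
= 128.3500

128.3500


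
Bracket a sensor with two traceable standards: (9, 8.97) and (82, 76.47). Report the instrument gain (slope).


slope = (y2 - y1) / (x2 - x1)
= (76.47 - 8.97) / (82 - 9)
= 67.5000 / 73
= 0.9247

0.9247


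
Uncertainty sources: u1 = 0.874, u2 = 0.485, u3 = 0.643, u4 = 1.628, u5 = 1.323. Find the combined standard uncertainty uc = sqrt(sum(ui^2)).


uc = sqrt(0.874^2 + 0.485^2 + 0.643^2 + 1.628^2 + 1.323^2)
uc = sqrt(5.813263)
uc = 2.4111

2.4111


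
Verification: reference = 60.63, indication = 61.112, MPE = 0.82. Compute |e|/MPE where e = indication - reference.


e = indication - reference = 61.112 - 60.63 = 0.4820
|e| = 0.4820
ratio = |e| / MPE = 0.4820 / 0.82
ratio = 0.5878

0.5878


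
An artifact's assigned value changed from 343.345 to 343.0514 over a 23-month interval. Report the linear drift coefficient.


rate = (v2 - v1) / months
= (343.0514 - 343.345) / 23
= -0.2936 / 23
= -0.0128

-0.0128


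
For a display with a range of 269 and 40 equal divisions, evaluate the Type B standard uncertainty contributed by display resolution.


resolution = range / divisions
resolution = 269 / 40 = 6.725
u_res = resolution / (2*sqrt(3))
u_res = 6.725 / 3.4641016
u_res = 1.9413

1.9413


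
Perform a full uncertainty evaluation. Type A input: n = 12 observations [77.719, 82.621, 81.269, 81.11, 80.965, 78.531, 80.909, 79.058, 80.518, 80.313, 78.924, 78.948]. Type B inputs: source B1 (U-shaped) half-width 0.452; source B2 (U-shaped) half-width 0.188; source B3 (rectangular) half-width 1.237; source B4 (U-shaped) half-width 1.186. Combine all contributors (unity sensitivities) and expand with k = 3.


mean = (77.719 + 82.621 + 81.269 + 81.11 + 80.965 + 78.531 + 80.909 + 79.058 + 80.518 + 80.313 + 78.924 + 78.948) / 12 = 80.07375
s = sqrt(sum((x - mean)^2)/(n-1)) = 1.4232932
u_A = s / sqrt(n) = 1.4232932 / sqrt(12) = 0.41086936
u_B1 = 0.452 / sqrt(2) = 0.31961227
u_B2 = 0.188 / sqrt(2) = 0.13293607
u_B3 = 1.237 / sqrt(3) = 0.71418228
u_B4 = 1.186 / sqrt(2) = 0.83862864
uc = sqrt(0.41086936^2 + 0.31961227^2 + 0.13293607^2 + 0.71418228^2 + 0.83862864^2) = 1.2255578
U = k * uc = 3 * 1.2255578
U = 3.6767

3.6767


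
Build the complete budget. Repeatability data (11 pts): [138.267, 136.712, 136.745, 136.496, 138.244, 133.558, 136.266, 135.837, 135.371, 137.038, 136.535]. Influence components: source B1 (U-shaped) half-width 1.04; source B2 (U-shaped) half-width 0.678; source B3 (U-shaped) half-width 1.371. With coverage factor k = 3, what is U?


mean = (138.267 + 136.712 + 136.745 + 136.496 + 138.244 + 133.558 + 136.266 + 135.837 + 135.371 + 137.038 + 136.535) / 11 = 136.4608182
s = sqrt(sum((x - mean)^2)/(n-1)) = 1.3025714
u_A = s / sqrt(n) = 1.3025714 / sqrt(11) = 0.39274005
u_B1 = 1.04 / sqrt(2) = 0.73539105
u_B2 = 0.678 / sqrt(2) = 0.4794184
u_B3 = 1.371 / sqrt(2) = 0.9694434
uc = sqrt(0.39274005^2 + 0.73539105^2 + 0.4794184^2 + 0.9694434^2) = 1.3655428
U = k * uc = 3 * 1.3655428
U = 4.0966

4.0966


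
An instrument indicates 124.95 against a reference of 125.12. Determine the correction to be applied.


Correction = standard - reading
= 125.12 - 124.95
= 0.1700

0.1700


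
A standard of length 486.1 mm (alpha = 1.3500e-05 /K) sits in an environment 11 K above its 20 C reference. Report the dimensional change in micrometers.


dL = L * alpha * dT
= 486.1 * 1.3500e-05 * 11
= 0.0721859 mm
dL_um = 0.0721859 * 1000 = 72.1859 um

72.1859


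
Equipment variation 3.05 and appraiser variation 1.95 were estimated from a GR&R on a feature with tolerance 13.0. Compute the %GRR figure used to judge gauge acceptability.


GRR = sqrt(EV^2 + AV^2) = sqrt(3.05^2 + 1.95^2) = 3.6200829
%GRR = GRR / tol * 100 = 3.6200829 / 13.0 * 100
%GRR = 27.8468

27.8468


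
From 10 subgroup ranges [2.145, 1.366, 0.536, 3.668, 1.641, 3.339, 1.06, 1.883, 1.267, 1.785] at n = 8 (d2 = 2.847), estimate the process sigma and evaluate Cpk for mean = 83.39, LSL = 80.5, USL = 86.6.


R_bar = (2.145 + 1.366 + 0.536 + 3.668 + 1.641 + 3.339 + 1.06 + 1.883 + 1.267 + 1.785) / 10 = 1.869
sigma = R_bar / d2 = 1.869 / 2.847 = 0.65648051
Cp = (USL - LSL)/(6*sigma) = (86.6 - 80.5)/(6*0.65648051) = 1.5487
Cpu = (86.6 - 83.39)/(3*0.65648051) = 1.6299
Cpl = (83.39 - 80.5)/(3*0.65648051) = 1.4674
Cpk = min(Cpu, Cpl) = 1.4674

1.4674


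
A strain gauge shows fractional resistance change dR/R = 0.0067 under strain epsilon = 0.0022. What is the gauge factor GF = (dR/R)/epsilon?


GF = (dR/R) / epsilon
= 0.0067 / 0.0022
= 3.0455

3.0455


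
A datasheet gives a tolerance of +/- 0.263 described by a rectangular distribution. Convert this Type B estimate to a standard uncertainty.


u_B = half_width / sqrt(3)
u_B = 0.263 / 1.7320508
u_B = 0.1518

0.1518


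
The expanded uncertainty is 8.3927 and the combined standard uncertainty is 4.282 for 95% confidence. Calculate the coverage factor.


k = U / uc
k = 8.3927 / 4.282
k = 1.96

1.96


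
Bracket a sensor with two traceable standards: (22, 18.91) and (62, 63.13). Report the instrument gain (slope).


slope = (y2 - y1) / (x2 - x1)
= (63.13 - 18.91) / (62 - 22)
= 44.2200 / 40
= 1.1055

1.1055


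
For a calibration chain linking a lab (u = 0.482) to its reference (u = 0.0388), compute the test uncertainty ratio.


TUR = u_lab / u_ref
= 0.482 / 0.0388
= 12.4227

12.4227


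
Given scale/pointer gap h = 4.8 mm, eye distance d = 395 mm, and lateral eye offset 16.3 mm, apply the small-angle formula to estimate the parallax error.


error = h * offset / d
= 4.8 * 16.3 / 395
= 0.1981

0.1981


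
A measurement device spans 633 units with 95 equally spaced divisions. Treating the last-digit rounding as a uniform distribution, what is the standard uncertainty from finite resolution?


resolution = range / divisions
resolution = 633 / 95 = 6.6631579
u_res = resolution / (2*sqrt(3))
u_res = 6.6631579 / 3.4641016
u_res = 1.9235

1.9235


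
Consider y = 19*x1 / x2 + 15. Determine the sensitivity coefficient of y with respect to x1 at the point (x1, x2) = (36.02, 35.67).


y = 19*x1 / x2 + 15
dy/dx1 = 19/x2
Evaluate at x2 = 35.67: c1 = 19 / 35.67
c1 = 0.5327

0.5327


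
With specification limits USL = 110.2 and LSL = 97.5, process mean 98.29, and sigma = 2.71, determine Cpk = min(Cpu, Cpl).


Cpu = (USL - mean) / (3*sigma) = (110.2 - 98.29) / (3*2.71) = 1.4649
Cpl = (mean - LSL) / (3*sigma) = (98.29 - 97.5) / (3*2.71) = 0.0972
Cpk = min(Cpu, Cpl) = 0.0972

0.0972


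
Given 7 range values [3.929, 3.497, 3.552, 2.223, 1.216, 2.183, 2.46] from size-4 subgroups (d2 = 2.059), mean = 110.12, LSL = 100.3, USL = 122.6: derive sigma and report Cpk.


R_bar = (3.929 + 3.497 + 3.552 + 2.223 + 1.216 + 2.183 + 2.46) / 7 = 2.7228571
sigma = R_bar / d2 = 2.7228571 / 2.059 = 1.3224172
Cp = (USL - LSL)/(6*sigma) = (122.6 - 100.3)/(6*1.3224172) = 2.8105
Cpu = (122.6 - 110.12)/(3*1.3224172) = 3.1458
Cpl = (110.12 - 100.3)/(3*1.3224172) = 2.4753
Cpk = min(Cpu, Cpl) = 2.4753

2.4753


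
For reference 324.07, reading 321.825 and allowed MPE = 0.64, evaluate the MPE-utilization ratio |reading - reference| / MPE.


e = indication - reference = 321.825 - 324.07 = -2.2450
|e| = 2.2450
ratio = |e| / MPE = 2.2450 / 0.64
ratio = 3.5078

3.5078


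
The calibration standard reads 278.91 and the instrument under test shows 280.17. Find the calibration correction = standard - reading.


Correction = standard - reading
= 278.91 - 280.17
= -1.2600

-1.2600


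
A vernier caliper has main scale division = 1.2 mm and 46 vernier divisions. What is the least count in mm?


LC = MSD / n_div
= 1.2 / 46
= 0.0261

0.0261


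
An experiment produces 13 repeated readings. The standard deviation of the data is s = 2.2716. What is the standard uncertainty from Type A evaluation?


u_A = s / sqrt(n)
u_A = 2.2716 / sqrt(13)
u_A = 2.2716 / 3.6055513
u_A = 0.6300

0.6300


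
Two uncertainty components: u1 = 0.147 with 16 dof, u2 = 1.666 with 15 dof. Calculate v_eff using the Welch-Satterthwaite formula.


uc = sqrt(u1^2 + u2^2) = sqrt(0.147^2 + 1.666^2) = 1.6724727
v_eff = uc^4 / (u1^4/v1 + u2^4/v2)
= 1.6724727^4 / (0.147^4/16 + 1.666^4/15)
= 7.8241317 / 0.51360992
v_eff = 15.2336

15.2336


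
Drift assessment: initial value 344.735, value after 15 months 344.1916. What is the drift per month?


rate = (v2 - v1) / months
= (344.1916 - 344.735) / 15
= -0.5434 / 15
= -0.0362

-0.0362


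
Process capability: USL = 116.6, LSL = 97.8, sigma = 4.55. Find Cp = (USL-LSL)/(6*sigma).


Cp = (USL - LSL) / (6 * sigma)
= (116.6 - 97.8) / (6 * 4.55)
= 18.8000 / 27.3000
= 0.6886

0.6886


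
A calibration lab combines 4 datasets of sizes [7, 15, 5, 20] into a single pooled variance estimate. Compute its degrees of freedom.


nu = sum_i (n_i - 1)
nu = ((7 - 1) + (15 - 1) + (5 - 1) + (20 - 1))
nu = 6 + 14 + 4 + 19
nu = 43

43


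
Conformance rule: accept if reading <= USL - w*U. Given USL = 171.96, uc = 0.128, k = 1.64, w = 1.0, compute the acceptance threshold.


U = k * uc = 1.64 * 0.128 = 0.20992
guard band g = w * U = 1.0 * 0.20992 = 0.20992
AL = USL - g = 171.96 - 0.20992
AL = 171.7501

171.7501


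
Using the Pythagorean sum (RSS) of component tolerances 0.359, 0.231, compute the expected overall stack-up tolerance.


RSS = sqrt(0.359^2 + 0.231^2)
= sqrt(0.182242)
= 0.4269

0.4269


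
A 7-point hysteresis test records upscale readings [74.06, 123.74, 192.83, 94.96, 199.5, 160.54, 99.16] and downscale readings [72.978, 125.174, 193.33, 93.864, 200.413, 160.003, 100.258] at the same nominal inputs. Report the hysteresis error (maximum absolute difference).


|74.06 - 72.978| = 1.0820
|123.74 - 125.174| = 1.4340
|192.83 - 193.33| = 0.5000
|94.96 - 93.864| = 1.0960
|199.5 - 200.413| = 0.9130
|160.54 - 160.003| = 0.5370
|99.16 - 100.258| = 1.0980
hysteresis = max(diffs) = 1.4340

1.4340


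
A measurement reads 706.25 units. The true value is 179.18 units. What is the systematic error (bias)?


Systematic error = measured - true
= 706.25 - 179.18
= 527.0700

527.0700


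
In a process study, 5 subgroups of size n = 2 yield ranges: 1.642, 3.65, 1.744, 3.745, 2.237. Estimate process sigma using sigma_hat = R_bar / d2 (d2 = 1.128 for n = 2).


R_bar = (1.642 + 3.65 + 1.744 + 3.745 + 2.237) / 5
R_bar = 13.018 / 5 = 2.6036
sigma_hat = R_bar / d2 = 2.6036 / 1.128 = 2.3082

2.3082


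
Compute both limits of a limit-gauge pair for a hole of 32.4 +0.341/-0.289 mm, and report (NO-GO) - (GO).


GO = nominal - lower_tol (smallest hole = maximum material condition)
GO = 32.4 - 0.289 = 32.111
NO-GO = nominal + upper_tol (largest hole = least material condition)
NO-GO = 32.4 + 0.341 = 32.741
spread = NO-GO - GO = 32.741 - 32.111 = 0.6300

0.6300


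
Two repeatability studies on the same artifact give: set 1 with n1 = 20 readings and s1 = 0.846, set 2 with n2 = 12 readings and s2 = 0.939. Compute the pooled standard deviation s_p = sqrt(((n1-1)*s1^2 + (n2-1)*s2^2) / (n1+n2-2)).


s_p = sqrt(((n1-1)*s1^2 + (n2-1)*s2^2) / (n1+n2-2))
numerator = (20-1)*0.846^2 + (12-1)*0.939^2 = 13.598604 + 9.698931 = 23.297535
denominator = 20 + 12 - 2 = 30
s_p^2 = 23.297535 / 30 = 0.7765845
s_p = sqrt(0.7765845) = 0.8812

0.8812


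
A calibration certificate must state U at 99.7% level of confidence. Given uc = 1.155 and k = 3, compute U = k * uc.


U = k * uc
U = 3 * 1.155
U = 3.4650

3.4650


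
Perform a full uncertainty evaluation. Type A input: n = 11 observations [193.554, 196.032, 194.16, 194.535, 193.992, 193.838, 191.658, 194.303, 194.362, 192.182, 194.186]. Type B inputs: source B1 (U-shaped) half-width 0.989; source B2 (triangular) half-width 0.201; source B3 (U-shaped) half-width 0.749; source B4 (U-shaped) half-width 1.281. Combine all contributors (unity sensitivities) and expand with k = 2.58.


mean = (193.554 + 196.032 + 194.16 + 194.535 + 193.992 + 193.838 + 191.658 + 194.303 + 194.362 + 192.182 + 194.186) / 11 = 193.8910909
s = sqrt(sum((x - mean)^2)/(n-1)) = 1.1654672
u_A = s / sqrt(n) = 1.1654672 / sqrt(11) = 0.35140158
u_B1 = 0.989 / sqrt(2) = 0.69932861
u_B2 = 0.201 / sqrt(6) = 0.082057906
u_B3 = 0.749 / sqrt(2) = 0.52962298
u_B4 = 1.281 / sqrt(2) = 0.90580379
uc = sqrt(0.35140158^2 + 0.69932861^2 + 0.082057906^2 + 0.52962298^2 + 0.90580379^2) = 1.3115861
U = k * uc = 2.58 * 1.3115861
U = 3.3839

3.3839


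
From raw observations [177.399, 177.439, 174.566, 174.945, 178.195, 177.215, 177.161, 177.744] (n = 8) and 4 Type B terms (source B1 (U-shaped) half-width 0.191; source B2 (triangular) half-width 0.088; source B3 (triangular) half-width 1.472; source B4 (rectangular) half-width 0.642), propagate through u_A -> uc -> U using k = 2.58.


mean = (177.399 + 177.439 + 174.566 + 174.945 + 178.195 + 177.215 + 177.161 + 177.744) / 8 = 176.833
s = sqrt(sum((x - mean)^2)/(n-1)) = 1.3271827
u_A = s / sqrt(n) = 1.3271827 / sqrt(8) = 0.46922994
u_B1 = 0.191 / sqrt(2) = 0.1350574
u_B2 = 0.088 / sqrt(6) = 0.03592585
u_B3 = 1.472 / sqrt(6) = 0.60094148
u_B4 = 0.642 / sqrt(3) = 0.37065887
uc = sqrt(0.46922994^2 + 0.1350574^2 + 0.03592585^2 + 0.60094148^2 + 0.37065887^2) = 0.85920112
U = k * uc = 2.58 * 0.85920112
U = 2.2167

2.2167


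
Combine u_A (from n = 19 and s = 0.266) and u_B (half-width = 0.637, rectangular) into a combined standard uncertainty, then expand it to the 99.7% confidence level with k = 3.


u_A = s / sqrt(n) = 0.266 / sqrt(19) = 0.061024585
u_B = half_width / sqrt(3) = 0.637 / sqrt(3) = 0.36777212
uc = sqrt(u_A^2 + u_B^2) = sqrt(0.061024585^2 + 0.36777212^2) = 0.37280066
U = k * uc = 3 * 0.37280066
U = 1.1184

1.1184


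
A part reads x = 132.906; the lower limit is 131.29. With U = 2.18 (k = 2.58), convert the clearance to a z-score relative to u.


u = U / k = 2.18 / 2.58 = 0.84496124
margin = |LSL - x| = |131.29 - 132.906| = 1.616
z = margin / u = 1.616 / 0.84496124
z = 1.9125

1.9125


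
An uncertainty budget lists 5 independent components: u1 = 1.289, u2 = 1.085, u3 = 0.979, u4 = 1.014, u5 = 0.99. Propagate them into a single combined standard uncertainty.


uc = sqrt(1.289^2 + 1.085^2 + 0.979^2 + 1.014^2 + 0.99^2)
uc = sqrt(5.805483)
uc = 2.4095

2.4095


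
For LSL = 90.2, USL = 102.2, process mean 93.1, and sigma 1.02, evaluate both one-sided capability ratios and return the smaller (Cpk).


Cpu = (USL - mean) / (3*sigma) = (102.2 - 93.1) / (3*1.02) = 2.9739
Cpl = (mean - LSL) / (3*sigma) = (93.1 - 90.2) / (3*1.02) = 0.9477
Cpk = min(Cpu, Cpl) = 0.9477

0.9477


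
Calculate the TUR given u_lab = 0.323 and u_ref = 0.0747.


TUR = u_lab / u_ref
= 0.323 / 0.0747
= 4.3240

4.3240


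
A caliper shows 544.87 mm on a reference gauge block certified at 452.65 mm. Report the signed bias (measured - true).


Systematic error = measured - true
= 544.87 - 452.65
= 92.2200

92.2200


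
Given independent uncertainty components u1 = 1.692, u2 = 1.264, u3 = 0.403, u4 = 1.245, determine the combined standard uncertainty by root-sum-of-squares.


uc = sqrt(1.692^2 + 1.264^2 + 0.403^2 + 1.245^2)
uc = sqrt(6.172994)
uc = 2.4846

2.4846


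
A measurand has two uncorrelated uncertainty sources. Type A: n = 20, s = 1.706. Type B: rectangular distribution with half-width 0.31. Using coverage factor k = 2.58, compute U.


u_A = s / sqrt(n) = 1.706 / sqrt(20) = 0.3814732
u_B = half_width / sqrt(3) = 0.31 / sqrt(3) = 0.17897858
uc = sqrt(u_A^2 + u_B^2) = sqrt(0.3814732^2 + 0.17897858^2) = 0.42137292
U = k * uc = 2.58 * 0.42137292
U = 1.0871

1.0871


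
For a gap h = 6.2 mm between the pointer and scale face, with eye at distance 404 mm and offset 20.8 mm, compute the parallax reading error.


error = h * offset / d
= 6.2 * 20.8 / 404
= 0.3192

0.3192


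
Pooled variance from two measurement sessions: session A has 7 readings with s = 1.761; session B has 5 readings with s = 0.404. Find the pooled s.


s_p = sqrt(((n1-1)*s1^2 + (n2-1)*s2^2) / (n1+n2-2))
numerator = (7-1)*1.761^2 + (5-1)*0.404^2 = 18.606726 + 0.652864 = 19.25959
denominator = 7 + 5 - 2 = 10
s_p^2 = 19.25959 / 10 = 1.925959
s_p = sqrt(1.925959) = 1.3878

1.3878


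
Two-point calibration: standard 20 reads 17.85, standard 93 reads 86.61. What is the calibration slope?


slope = (y2 - y1) / (x2 - x1)
= (86.61 - 17.85) / (93 - 20)
= 68.7600 / 73
= 0.9419

0.9419


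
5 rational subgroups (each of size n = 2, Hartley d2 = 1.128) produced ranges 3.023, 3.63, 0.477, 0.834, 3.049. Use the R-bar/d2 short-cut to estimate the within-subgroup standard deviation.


R_bar = (3.023 + 3.63 + 0.477 + 0.834 + 3.049) / 5
R_bar = 11.013 / 5 = 2.2026
sigma_hat = R_bar / d2 = 2.2026 / 1.128 = 1.9527

1.9527


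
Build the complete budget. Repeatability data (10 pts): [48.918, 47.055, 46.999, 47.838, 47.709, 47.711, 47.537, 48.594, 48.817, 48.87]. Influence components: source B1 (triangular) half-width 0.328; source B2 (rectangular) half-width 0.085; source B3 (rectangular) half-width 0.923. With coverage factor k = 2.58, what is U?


mean = (48.918 + 47.055 + 46.999 + 47.838 + 47.709 + 47.711 + 47.537 + 48.594 + 48.817 + 48.87) / 10 = 48.0048
s = sqrt(sum((x - mean)^2)/(n-1)) = 0.73963652
u_A = s / sqrt(n) = 0.73963652 / sqrt(10) = 0.2338936
u_B1 = 0.328 / sqrt(6) = 0.13390544
u_B2 = 0.085 / sqrt(3) = 0.049074773
u_B3 = 0.923 / sqrt(3) = 0.5328943
uc = sqrt(0.2338936^2 + 0.13390544^2 + 0.049074773^2 + 0.5328943^2) = 0.59918407
U = k * uc = 2.58 * 0.59918407
U = 1.5459

1.5459


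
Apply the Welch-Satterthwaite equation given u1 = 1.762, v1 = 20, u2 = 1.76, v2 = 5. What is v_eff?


uc = sqrt(u1^2 + u2^2) = sqrt(1.762^2 + 1.76^2) = 2.4904305
v_eff = uc^4 / (u1^4/v1 + u2^4/v2)
= 2.4904305^4 / (1.762^4/20 + 1.76^4/5)
= 38.467832 / 2.4009659
v_eff = 16.0218

16.0218


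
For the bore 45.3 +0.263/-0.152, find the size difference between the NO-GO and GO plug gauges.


GO = nominal - lower_tol (smallest hole = maximum material condition)
GO = 45.3 - 0.152 = 45.148
NO-GO = nominal + upper_tol (largest hole = least material condition)
NO-GO = 45.3 + 0.263 = 45.563
spread = NO-GO - GO = 45.563 - 45.148 = 0.4150

0.4150


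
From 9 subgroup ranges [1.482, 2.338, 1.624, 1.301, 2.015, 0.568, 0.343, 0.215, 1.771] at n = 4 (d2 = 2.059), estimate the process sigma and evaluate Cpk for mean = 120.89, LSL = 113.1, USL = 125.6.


R_bar = (1.482 + 2.338 + 1.624 + 1.301 + 2.015 + 0.568 + 0.343 + 0.215 + 1.771) / 9 = 1.2952222
sigma = R_bar / d2 = 1.2952222 / 2.059 = 0.62905401
Cp = (USL - LSL)/(6*sigma) = (125.6 - 113.1)/(6*0.62905401) = 3.3119
Cpu = (125.6 - 120.89)/(3*0.62905401) = 2.4958
Cpl = (120.89 - 113.1)/(3*0.62905401) = 4.1279
Cpk = min(Cpu, Cpl) = 2.4958

2.4958


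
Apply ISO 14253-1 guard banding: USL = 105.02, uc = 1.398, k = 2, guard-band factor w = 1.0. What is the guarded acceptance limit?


U = k * uc = 2 * 1.398 = 2.796
guard band g = w * U = 1.0 * 2.796 = 2.796
AL = USL - g = 105.02 - 2.796
AL = 102.2240

102.2240


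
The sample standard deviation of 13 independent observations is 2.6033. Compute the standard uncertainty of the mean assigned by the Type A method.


u_A = s / sqrt(n)
u_A = 2.6033 / sqrt(13)
u_A = 2.6033 / 3.6055513
u_A = 0.7220

0.7220


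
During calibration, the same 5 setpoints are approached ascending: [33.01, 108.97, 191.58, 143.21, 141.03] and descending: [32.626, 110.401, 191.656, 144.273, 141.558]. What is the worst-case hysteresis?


|33.01 - 32.626| = 0.3840
|108.97 - 110.401| = 1.4310
|191.58 - 191.656| = 0.0760
|143.21 - 144.273| = 1.0630
|141.03 - 141.558| = 0.5280
hysteresis = max(diffs) = 1.4310

1.4310


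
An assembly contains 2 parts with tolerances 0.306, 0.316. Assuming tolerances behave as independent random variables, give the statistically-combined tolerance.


RSS = sqrt(0.306^2 + 0.316^2)
= sqrt(0.193492)
= 0.4399

0.4399


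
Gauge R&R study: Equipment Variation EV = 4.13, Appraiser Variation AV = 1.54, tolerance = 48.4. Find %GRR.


GRR = sqrt(EV^2 + AV^2) = sqrt(4.13^2 + 1.54^2) = 4.4077772
%GRR = GRR / tol * 100 = 4.4077772 / 48.4 * 100
%GRR = 9.1070

9.1070


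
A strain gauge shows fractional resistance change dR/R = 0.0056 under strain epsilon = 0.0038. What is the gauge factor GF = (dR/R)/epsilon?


GF = (dR/R) / epsilon
= 0.0056 / 0.0038
= 1.4737

1.4737


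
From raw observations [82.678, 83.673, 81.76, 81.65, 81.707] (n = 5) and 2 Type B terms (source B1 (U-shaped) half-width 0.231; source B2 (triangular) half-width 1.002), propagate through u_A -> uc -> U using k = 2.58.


mean = (82.678 + 83.673 + 81.76 + 81.65 + 81.707) / 5 = 82.2936
s = sqrt(sum((x - mean)^2)/(n-1)) = 0.87942555
u_A = s / sqrt(n) = 0.87942555 / sqrt(5) = 0.39329106
u_B1 = 0.231 / sqrt(2) = 0.16334167
u_B2 = 1.002 / sqrt(6) = 0.40906479
uc = sqrt(0.39329106^2 + 0.16334167^2 + 0.40906479^2) = 0.59050179
U = k * uc = 2.58 * 0.59050179
U = 1.5235

1.5235


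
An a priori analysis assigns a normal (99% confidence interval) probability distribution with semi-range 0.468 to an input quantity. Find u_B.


u_B = half_width / 2.576
u_B = 0.468 / 2.576
u_B = 0.1817

0.1817


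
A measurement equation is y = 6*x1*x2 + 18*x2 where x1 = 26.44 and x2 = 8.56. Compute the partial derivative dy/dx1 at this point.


y = 6*x1*x2 + 18*x2
dy/dx1 = 6*x2
Evaluate at x2 = 8.56: c1 = 6 * 8.56
c1 = 51.3600

51.3600


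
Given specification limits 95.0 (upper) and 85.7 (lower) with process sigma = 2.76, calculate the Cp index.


Cp = (USL - LSL) / (6 * sigma)
= (95.0 - 85.7) / (6 * 2.76)
= 9.3000 / 16.5600
= 0.5616

0.5616


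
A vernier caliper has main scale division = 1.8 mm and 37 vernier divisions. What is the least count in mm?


LC = MSD / n_div
= 1.8 / 37
= 0.0486

0.0486


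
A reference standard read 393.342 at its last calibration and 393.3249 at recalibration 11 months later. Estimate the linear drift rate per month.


rate = (v2 - v1) / months
= (393.3249 - 393.342) / 11
= -0.0171 / 11
= -0.0016

-0.0016


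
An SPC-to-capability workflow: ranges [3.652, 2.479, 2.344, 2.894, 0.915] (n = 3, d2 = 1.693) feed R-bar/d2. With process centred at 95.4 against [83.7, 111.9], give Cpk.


R_bar = (3.652 + 2.479 + 2.344 + 2.894 + 0.915) / 5 = 2.4568
sigma = R_bar / d2 = 2.4568 / 1.693 = 1.4511518
Cp = (USL - LSL)/(6*sigma) = (111.9 - 83.7)/(6*1.4511518) = 3.2388
Cpu = (111.9 - 95.4)/(3*1.4511518) = 3.7901
Cpl = (95.4 - 83.7)/(3*1.4511518) = 2.6875
Cpk = min(Cpu, Cpl) = 2.6875

2.6875


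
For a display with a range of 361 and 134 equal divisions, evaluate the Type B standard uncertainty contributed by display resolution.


resolution = range / divisions
resolution = 361 / 134 = 2.6940299
u_res = resolution / (2*sqrt(3))
u_res = 2.6940299 / 3.4641016
u_res = 0.7777

0.7777


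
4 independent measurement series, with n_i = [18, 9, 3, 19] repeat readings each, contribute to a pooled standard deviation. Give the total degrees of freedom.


nu = sum_i (n_i - 1)
nu = ((18 - 1) + (9 - 1) + (3 - 1) + (19 - 1))
nu = 17 + 8 + 2 + 18
nu = 45

45


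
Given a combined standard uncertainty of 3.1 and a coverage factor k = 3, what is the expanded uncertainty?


U = k * uc
U = 3 * 3.1
U = 9.3000

9.3000


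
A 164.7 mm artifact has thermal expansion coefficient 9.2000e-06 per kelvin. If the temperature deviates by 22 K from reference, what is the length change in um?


dL = L * alpha * dT
= 164.7 * 9.2000e-06 * 22
= 0.0333353 mm
dL_um = 0.0333353 * 1000 = 33.3353 um

33.3353


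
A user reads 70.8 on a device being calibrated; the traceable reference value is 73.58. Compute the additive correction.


Correction = standard - reading
= 73.58 - 70.8
= 2.7800

2.7800


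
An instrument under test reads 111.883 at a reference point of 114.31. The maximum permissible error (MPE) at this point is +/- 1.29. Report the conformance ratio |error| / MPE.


e = indication - reference = 111.883 - 114.31 = -2.4270
|e| = 2.4270
ratio = |e| / MPE = 2.4270 / 1.29
ratio = 1.8814

1.8814


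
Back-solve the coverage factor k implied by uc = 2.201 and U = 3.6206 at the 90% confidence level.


k = U / uc
k = 3.6206 / 2.201
k = 1.645

1.645


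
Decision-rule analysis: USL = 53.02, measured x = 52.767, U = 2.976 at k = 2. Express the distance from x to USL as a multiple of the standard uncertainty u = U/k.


u = U / k = 2.976 / 2 = 1.488
margin = |USL - x| = |53.02 - 52.767| = 0.253
z = margin / u = 0.253 / 1.488
z = 0.1700

0.1700


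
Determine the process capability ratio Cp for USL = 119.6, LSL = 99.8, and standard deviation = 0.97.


Cp = (USL - LSL) / (6 * sigma)
= (119.6 - 99.8) / (6 * 0.97)
= 19.8000 / 5.8200
= 3.4021

3.4021


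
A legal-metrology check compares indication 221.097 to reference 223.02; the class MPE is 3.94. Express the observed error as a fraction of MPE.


e = indication - reference = 221.097 - 223.02 = -1.9230
|e| = 1.9230
ratio = |e| / MPE = 1.9230 / 3.94
ratio = 0.4881

0.4881


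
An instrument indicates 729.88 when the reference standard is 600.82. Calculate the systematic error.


Systematic error = measured - true
= 729.88 - 600.82
= 129.0600

129.0600


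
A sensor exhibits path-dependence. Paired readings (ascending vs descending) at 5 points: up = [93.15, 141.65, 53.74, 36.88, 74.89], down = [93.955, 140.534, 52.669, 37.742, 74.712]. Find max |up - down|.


|93.15 - 93.955| = 0.8050
|141.65 - 140.534| = 1.1160
|53.74 - 52.669| = 1.0710
|36.88 - 37.742| = 0.8620
|74.89 - 74.712| = 0.1780
hysteresis = max(diffs) = 1.1160

1.1160


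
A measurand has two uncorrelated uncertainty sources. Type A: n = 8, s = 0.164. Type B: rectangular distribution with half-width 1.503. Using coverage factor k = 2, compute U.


u_A = s / sqrt(n) = 0.164 / sqrt(8) = 0.057982756
u_B = half_width / sqrt(3) = 1.503 / sqrt(3) = 0.86775745
uc = sqrt(u_A^2 + u_B^2) = sqrt(0.057982756^2 + 0.86775745^2) = 0.86969247
U = k * uc = 2 * 0.86969247
U = 1.7394

1.7394


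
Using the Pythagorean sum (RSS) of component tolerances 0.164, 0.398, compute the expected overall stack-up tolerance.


RSS = sqrt(0.164^2 + 0.398^2)
= sqrt(0.1853)
= 0.4305

0.4305


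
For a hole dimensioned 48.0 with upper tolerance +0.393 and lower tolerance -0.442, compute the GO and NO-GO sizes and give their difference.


GO = nominal - lower_tol (smallest hole = maximum material condition)
GO = 48.0 - 0.442 = 47.558
NO-GO = nominal + upper_tol (largest hole = least material condition)
NO-GO = 48.0 + 0.393 = 48.393
spread = NO-GO - GO = 48.393 - 47.558 = 0.8350

0.8350


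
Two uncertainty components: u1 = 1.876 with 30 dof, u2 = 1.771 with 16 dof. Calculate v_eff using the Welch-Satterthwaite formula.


uc = sqrt(u1^2 + u2^2) = sqrt(1.876^2 + 1.771^2) = 2.579887
v_eff = uc^4 / (u1^4/v1 + u2^4/v2)
= 2.579887^4 / (1.876^4/30 + 1.771^4/16)
= 44.299899 / 1.0276958
v_eff = 43.1060

43.1060


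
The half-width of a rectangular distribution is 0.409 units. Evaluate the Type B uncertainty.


u_B = half_width / sqrt(3)
u_B = 0.409 / 1.7320508
u_B = 0.2361

0.2361


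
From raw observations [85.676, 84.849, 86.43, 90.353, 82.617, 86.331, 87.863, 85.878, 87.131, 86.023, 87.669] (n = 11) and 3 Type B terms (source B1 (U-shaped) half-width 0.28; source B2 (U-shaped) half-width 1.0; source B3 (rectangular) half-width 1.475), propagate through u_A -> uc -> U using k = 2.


mean = (85.676 + 84.849 + 86.43 + 90.353 + 82.617 + 86.331 + 87.863 + 85.878 + 87.131 + 86.023 + 87.669) / 11 = 86.43818182
s = sqrt(sum((x - mean)^2)/(n-1)) = 1.9379475
u_A = s / sqrt(n) = 1.9379475 / sqrt(11) = 0.58431316
u_B1 = 0.28 / sqrt(2) = 0.1979899
u_B2 = 1.0 / sqrt(2) = 0.70710678
u_B3 = 1.475 / sqrt(3) = 0.85159165
uc = sqrt(0.58431316^2 + 0.1979899^2 + 0.70710678^2 + 0.85159165^2) = 1.2672136
U = k * uc = 2 * 1.2672136
U = 2.5344

2.5344


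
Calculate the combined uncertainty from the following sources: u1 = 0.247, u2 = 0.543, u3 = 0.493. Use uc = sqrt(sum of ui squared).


uc = sqrt(0.247^2 + 0.543^2 + 0.493^2)
uc = sqrt(0.598907)
uc = 0.7739

0.7739


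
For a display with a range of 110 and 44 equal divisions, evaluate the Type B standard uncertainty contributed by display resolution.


resolution = range / divisions
resolution = 110 / 44 = 2.5
u_res = resolution / (2*sqrt(3))
u_res = 2.5 / 3.4641016
u_res = 0.7217

0.7217


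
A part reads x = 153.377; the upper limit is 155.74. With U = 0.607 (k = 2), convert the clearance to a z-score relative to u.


u = U / k = 0.607 / 2 = 0.3035
margin = |USL - x| = |155.74 - 153.377| = 2.363
z = margin / u = 2.363 / 0.3035
z = 7.7858

7.7858


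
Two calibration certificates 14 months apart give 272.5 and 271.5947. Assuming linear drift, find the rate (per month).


rate = (v2 - v1) / months
= (271.5947 - 272.5) / 14
= -0.9053 / 14
= -0.0647

-0.0647


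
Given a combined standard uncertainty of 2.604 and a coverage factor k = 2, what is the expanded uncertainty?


U = k * uc
U = 2 * 2.604
U = 5.2080

5.2080


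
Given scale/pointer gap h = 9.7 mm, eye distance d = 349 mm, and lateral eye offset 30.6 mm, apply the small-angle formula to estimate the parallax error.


error = h * offset / d
= 9.7 * 30.6 / 349
= 0.8505

0.8505


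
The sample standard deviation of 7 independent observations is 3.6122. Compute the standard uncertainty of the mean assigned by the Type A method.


u_A = s / sqrt(n)
u_A = 3.6122 / sqrt(7)
u_A = 3.6122 / 2.6457513
u_A = 1.3653

1.3653


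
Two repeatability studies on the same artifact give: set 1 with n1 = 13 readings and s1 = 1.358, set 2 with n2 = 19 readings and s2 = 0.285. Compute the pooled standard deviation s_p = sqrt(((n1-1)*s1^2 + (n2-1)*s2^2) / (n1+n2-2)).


s_p = sqrt(((n1-1)*s1^2 + (n2-1)*s2^2) / (n1+n2-2))
numerator = (13-1)*1.358^2 + (19-1)*0.285^2 = 22.129968 + 1.46205 = 23.592018
denominator = 13 + 19 - 2 = 30
s_p^2 = 23.592018 / 30 = 0.7864006
s_p = sqrt(0.7864006) = 0.8868

0.8868


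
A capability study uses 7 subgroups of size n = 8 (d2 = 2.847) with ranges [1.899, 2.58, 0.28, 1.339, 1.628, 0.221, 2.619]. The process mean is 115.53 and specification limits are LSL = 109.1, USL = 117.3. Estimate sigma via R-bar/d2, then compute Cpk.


R_bar = (1.899 + 2.58 + 0.28 + 1.339 + 1.628 + 0.221 + 2.619) / 7 = 1.5094286
sigma = R_bar / d2 = 1.5094286 / 2.847 = 0.53018216
Cp = (USL - LSL)/(6*sigma) = (117.3 - 109.1)/(6*0.53018216) = 2.5777
Cpu = (117.3 - 115.53)/(3*0.53018216) = 1.1128
Cpl = (115.53 - 109.1)/(3*0.53018216) = 4.0426
Cpk = min(Cpu, Cpl) = 1.1128

1.1128


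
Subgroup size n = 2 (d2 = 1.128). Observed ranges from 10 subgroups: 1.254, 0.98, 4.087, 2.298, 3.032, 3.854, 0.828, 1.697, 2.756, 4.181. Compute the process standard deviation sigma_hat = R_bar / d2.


R_bar = (1.254 + 0.98 + 4.087 + 2.298 + 3.032 + 3.854 + 0.828 + 1.697 + 2.756 + 4.181) / 10
R_bar = 24.967 / 10 = 2.4967
sigma_hat = R_bar / d2 = 2.4967 / 1.128 = 2.2134

2.2134


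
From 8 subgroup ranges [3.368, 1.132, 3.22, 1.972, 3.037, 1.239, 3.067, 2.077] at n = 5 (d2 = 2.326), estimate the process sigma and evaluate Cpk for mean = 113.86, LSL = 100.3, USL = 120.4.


R_bar = (3.368 + 1.132 + 3.22 + 1.972 + 3.037 + 1.239 + 3.067 + 2.077) / 8 = 2.389
sigma = R_bar / d2 = 2.389 / 2.326 = 1.0270851
Cp = (USL - LSL)/(6*sigma) = (120.4 - 100.3)/(6*1.0270851) = 3.2617
Cpu = (120.4 - 113.86)/(3*1.0270851) = 2.1225
Cpl = (113.86 - 100.3)/(3*1.0270851) = 4.4008
Cpk = min(Cpu, Cpl) = 2.1225

2.1225


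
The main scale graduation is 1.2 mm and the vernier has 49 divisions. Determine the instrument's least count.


LC = MSD / n_div
= 1.2 / 49
= 0.0245

0.0245


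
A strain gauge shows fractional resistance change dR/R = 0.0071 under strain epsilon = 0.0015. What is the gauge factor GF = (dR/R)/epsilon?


GF = (dR/R) / epsilon
= 0.0071 / 0.0015
= 4.7333

4.7333


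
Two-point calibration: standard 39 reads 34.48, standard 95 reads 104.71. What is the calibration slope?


slope = (y2 - y1) / (x2 - x1)
= (104.71 - 34.48) / (95 - 39)
= 70.2300 / 56
= 1.2541

1.2541


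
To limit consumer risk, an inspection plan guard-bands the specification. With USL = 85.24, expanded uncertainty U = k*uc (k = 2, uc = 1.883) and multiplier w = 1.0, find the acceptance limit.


U = k * uc = 2 * 1.883 = 3.766
guard band g = w * U = 1.0 * 3.766 = 3.766
AL = USL - g = 85.24 - 3.766
AL = 81.4740

81.4740


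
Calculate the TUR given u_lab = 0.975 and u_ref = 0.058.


TUR = u_lab / u_ref
= 0.975 / 0.058
= 16.8103

16.8103
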